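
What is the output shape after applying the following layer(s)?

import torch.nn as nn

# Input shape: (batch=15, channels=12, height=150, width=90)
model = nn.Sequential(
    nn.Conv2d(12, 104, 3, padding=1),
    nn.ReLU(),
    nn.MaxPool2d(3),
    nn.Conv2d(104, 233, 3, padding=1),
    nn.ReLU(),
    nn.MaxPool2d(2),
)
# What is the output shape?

Input shape: (15, 12, 150, 90)
  -> after first Conv2d: (15, 104, 150, 90)
  -> after first MaxPool2d: (15, 104, 50, 30)
  -> after second Conv2d: (15, 233, 50, 30)
Output shape: (15, 233, 25, 15)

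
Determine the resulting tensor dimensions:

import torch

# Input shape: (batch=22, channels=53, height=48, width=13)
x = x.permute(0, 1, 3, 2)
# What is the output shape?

Input shape: (22, 53, 48, 13)
Output shape: (22, 53, 13, 48)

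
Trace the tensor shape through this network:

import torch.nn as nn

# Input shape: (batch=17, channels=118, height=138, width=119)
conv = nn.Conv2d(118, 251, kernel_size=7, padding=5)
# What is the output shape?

Input shape: (17, 118, 138, 119)
Output shape: (17, 251, 142, 123)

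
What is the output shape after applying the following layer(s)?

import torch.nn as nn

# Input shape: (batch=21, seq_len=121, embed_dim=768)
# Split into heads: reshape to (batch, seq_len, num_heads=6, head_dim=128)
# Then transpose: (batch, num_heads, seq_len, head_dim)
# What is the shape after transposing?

Input shape: (21, 121, 768)
  -> after reshape: (21, 121, 6, 128)
Output shape: (21, 6, 121, 128)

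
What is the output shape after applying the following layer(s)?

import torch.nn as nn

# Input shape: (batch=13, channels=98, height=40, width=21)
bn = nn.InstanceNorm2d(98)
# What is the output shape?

Input shape: (13, 98, 40, 21)
Output shape: (13, 98, 40, 21)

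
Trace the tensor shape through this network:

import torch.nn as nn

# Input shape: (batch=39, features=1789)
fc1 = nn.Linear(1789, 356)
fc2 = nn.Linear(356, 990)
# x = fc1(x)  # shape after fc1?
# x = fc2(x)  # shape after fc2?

Input shape: (39, 1789)
  -> after fc1: (39, 356)
Output shape: (39, 990)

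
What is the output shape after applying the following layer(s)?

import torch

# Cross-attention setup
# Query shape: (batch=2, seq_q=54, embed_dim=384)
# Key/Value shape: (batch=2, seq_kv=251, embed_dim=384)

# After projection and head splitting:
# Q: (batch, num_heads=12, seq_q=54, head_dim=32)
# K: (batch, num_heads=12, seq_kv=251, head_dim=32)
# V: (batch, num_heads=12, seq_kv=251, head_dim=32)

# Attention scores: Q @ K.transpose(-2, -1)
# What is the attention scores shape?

Input shape: (2, 54, 384)
Output shape: (2, 12, 54, 251)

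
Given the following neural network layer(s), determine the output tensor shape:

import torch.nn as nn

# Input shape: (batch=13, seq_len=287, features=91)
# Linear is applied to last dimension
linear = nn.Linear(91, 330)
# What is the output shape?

Input shape: (13, 287, 91)
Output shape: (13, 287, 330)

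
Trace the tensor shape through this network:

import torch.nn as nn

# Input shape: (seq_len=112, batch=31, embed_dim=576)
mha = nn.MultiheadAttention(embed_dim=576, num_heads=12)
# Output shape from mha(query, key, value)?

Input shape: (112, 31, 576)
Output shape: (112, 31, 576)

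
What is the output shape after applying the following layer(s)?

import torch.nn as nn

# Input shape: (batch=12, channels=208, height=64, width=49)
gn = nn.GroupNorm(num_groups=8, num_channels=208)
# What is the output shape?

Input shape: (12, 208, 64, 49)
Output shape: (12, 208, 64, 49)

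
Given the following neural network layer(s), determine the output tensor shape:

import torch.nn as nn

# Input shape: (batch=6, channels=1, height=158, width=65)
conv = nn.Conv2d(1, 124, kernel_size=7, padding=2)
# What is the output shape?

Input shape: (6, 1, 158, 65)
Output shape: (6, 124, 156, 63)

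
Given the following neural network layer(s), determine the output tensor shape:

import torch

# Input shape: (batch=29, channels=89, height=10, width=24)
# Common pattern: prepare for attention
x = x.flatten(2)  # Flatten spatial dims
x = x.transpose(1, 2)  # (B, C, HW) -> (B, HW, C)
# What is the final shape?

Input shape: (29, 89, 10, 24)
  -> after flatten(2): (29, 89, 240)
Output shape: (29, 240, 89)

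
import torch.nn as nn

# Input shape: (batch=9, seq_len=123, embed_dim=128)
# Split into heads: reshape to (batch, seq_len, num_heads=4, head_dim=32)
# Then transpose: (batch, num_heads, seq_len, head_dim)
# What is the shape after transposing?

Input shape: (9, 123, 128)
  -> after reshape: (9, 123, 4, 32)
Output shape: (9, 4, 123, 32)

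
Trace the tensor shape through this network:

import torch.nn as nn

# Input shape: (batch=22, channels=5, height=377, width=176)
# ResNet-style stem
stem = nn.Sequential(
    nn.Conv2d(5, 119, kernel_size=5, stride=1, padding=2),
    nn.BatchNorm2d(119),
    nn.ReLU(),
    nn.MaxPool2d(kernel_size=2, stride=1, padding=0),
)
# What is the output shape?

Input shape: (22, 5, 377, 176)
  -> after Conv2d 5x5 stride=1: (22, 119, 377, 176)
Output shape: (22, 119, 376, 175)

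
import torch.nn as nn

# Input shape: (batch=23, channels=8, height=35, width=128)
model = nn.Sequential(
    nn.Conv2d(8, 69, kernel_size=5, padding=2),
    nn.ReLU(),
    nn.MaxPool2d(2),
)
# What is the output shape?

Input shape: (23, 8, 35, 128)
  -> after Conv2d: (23, 69, 35, 128)
  -> after ReLU: (23, 69, 35, 128)
Output shape: (23, 69, 17, 64)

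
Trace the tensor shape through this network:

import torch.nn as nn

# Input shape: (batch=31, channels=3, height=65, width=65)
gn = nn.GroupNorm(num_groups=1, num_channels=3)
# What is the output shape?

Input shape: (31, 3, 65, 65)
Output shape: (31, 3, 65, 65)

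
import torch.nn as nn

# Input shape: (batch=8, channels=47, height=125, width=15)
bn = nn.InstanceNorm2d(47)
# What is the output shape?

Input shape: (8, 47, 125, 15)
Output shape: (8, 47, 125, 15)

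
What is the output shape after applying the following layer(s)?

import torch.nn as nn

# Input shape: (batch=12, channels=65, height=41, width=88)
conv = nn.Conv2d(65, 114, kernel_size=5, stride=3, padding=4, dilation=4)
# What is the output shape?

Input shape: (12, 65, 41, 88)
Output shape: (12, 114, 11, 27)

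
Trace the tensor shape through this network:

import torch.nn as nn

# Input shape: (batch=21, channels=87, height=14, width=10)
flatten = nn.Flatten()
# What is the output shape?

Input shape: (21, 87, 14, 10)
Output shape: (21, 12180)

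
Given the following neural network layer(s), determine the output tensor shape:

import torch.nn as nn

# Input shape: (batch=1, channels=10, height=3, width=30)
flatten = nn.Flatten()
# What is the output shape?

Input shape: (1, 10, 3, 30)
Output shape: (1, 900)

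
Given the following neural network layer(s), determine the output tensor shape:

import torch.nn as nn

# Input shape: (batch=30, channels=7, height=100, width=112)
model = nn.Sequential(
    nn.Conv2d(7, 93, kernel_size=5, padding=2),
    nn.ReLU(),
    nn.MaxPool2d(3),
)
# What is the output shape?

Input shape: (30, 7, 100, 112)
  -> after Conv2d: (30, 93, 100, 112)
  -> after ReLU: (30, 93, 100, 112)
Output shape: (30, 93, 33, 37)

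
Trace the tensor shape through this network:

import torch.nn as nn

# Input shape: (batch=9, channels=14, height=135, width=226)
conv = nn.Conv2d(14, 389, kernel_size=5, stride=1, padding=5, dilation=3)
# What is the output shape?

Input shape: (9, 14, 135, 226)
Output shape: (9, 389, 133, 224)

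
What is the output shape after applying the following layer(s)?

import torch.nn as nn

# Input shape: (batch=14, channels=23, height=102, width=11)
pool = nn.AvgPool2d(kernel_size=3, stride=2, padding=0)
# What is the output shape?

Input shape: (14, 23, 102, 11)
Output shape: (14, 23, 50, 5)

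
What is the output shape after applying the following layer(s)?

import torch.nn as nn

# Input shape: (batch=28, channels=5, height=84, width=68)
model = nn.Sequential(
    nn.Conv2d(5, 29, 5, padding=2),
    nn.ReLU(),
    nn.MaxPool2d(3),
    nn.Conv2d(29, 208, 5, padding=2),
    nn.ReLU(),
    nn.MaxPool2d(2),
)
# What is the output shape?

Input shape: (28, 5, 84, 68)
  -> after first Conv2d: (28, 29, 84, 68)
  -> after first MaxPool2d: (28, 29, 28, 22)
  -> after second Conv2d: (28, 208, 28, 22)
Output shape: (28, 208, 14, 11)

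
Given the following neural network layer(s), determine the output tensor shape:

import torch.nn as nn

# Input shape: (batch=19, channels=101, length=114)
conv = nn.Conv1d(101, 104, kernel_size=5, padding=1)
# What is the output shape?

Input shape: (19, 101, 114)
Output shape: (19, 104, 112)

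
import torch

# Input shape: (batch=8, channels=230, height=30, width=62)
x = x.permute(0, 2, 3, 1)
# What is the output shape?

Input shape: (8, 230, 30, 62)
Output shape: (8, 30, 62, 230)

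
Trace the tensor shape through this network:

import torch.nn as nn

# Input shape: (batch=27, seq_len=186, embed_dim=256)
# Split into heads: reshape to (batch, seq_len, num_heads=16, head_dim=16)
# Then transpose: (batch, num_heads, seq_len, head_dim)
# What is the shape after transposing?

Input shape: (27, 186, 256)
  -> after reshape: (27, 186, 16, 16)
Output shape: (27, 16, 186, 16)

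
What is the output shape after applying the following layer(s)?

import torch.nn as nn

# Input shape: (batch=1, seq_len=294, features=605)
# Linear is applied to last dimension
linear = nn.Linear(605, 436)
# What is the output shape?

Input shape: (1, 294, 605)
Output shape: (1, 294, 436)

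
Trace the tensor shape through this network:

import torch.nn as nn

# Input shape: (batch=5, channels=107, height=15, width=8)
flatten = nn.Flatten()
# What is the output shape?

Input shape: (5, 107, 15, 8)
Output shape: (5, 12840)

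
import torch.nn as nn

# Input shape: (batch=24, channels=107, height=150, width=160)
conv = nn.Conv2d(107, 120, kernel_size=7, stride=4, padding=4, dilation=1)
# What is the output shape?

Input shape: (24, 107, 150, 160)
Output shape: (24, 120, 38, 41)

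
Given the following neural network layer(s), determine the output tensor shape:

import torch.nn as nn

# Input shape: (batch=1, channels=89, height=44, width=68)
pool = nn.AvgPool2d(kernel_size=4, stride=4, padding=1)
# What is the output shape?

Input shape: (1, 89, 44, 68)
Output shape: (1, 89, 11, 17)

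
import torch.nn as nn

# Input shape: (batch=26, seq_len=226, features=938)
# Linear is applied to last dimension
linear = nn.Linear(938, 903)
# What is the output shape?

Input shape: (26, 226, 938)
Output shape: (26, 226, 903)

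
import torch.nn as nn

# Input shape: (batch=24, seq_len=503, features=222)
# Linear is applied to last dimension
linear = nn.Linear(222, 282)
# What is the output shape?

Input shape: (24, 503, 222)
Output shape: (24, 503, 282)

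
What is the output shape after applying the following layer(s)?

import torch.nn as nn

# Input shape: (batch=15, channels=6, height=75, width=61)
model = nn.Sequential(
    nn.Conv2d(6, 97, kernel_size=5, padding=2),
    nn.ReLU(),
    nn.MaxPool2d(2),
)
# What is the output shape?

Input shape: (15, 6, 75, 61)
  -> after Conv2d: (15, 97, 75, 61)
  -> after ReLU: (15, 97, 75, 61)
Output shape: (15, 97, 37, 30)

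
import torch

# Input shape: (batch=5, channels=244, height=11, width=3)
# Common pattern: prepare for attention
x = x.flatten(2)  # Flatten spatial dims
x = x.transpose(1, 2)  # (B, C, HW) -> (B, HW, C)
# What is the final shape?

Input shape: (5, 244, 11, 3)
  -> after flatten(2): (5, 244, 33)
Output shape: (5, 33, 244)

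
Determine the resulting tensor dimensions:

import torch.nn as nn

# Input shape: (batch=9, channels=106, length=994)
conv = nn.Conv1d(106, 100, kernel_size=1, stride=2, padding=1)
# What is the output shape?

Input shape: (9, 106, 994)
Output shape: (9, 100, 498)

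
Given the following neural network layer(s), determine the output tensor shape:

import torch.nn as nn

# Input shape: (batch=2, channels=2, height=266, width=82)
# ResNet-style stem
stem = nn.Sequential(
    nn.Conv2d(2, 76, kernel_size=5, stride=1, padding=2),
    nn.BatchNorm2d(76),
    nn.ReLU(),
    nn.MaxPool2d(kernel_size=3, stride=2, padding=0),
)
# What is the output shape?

Input shape: (2, 2, 266, 82)
  -> after Conv2d 5x5 stride=1: (2, 76, 266, 82)
Output shape: (2, 76, 132, 40)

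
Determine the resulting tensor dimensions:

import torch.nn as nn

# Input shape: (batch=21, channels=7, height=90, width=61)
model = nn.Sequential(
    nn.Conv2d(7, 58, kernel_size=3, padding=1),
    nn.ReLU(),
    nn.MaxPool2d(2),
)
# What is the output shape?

Input shape: (21, 7, 90, 61)
  -> after Conv2d: (21, 58, 90, 61)
  -> after ReLU: (21, 58, 90, 61)
Output shape: (21, 58, 45, 30)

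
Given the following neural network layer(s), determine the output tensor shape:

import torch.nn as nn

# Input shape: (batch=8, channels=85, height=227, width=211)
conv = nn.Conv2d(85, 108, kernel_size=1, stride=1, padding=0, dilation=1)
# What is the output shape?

Input shape: (8, 85, 227, 211)
Output shape: (8, 108, 227, 211)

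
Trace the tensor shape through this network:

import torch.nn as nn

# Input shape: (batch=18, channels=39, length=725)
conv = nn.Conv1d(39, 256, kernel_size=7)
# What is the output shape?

Input shape: (18, 39, 725)
Output shape: (18, 256, 719)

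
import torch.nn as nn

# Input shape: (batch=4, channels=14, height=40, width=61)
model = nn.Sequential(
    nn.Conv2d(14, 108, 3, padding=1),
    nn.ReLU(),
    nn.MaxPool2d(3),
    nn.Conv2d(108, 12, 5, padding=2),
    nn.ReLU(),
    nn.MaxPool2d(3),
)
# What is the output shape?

Input shape: (4, 14, 40, 61)
  -> after first Conv2d: (4, 108, 40, 61)
  -> after first MaxPool2d: (4, 108, 13, 20)
  -> after second Conv2d: (4, 12, 13, 20)
Output shape: (4, 12, 4, 6)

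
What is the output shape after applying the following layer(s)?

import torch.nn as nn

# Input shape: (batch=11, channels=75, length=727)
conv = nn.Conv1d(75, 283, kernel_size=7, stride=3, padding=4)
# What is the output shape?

Input shape: (11, 75, 727)
Output shape: (11, 283, 243)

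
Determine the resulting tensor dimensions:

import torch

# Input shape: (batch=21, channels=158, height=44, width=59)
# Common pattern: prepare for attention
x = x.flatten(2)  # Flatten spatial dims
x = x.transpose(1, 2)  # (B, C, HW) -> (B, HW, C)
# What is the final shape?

Input shape: (21, 158, 44, 59)
  -> after flatten(2): (21, 158, 2596)
Output shape: (21, 2596, 158)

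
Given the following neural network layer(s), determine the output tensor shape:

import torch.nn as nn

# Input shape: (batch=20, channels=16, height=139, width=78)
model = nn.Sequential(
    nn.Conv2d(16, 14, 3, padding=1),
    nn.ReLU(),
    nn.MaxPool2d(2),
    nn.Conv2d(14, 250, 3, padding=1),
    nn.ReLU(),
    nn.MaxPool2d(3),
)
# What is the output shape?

Input shape: (20, 16, 139, 78)
  -> after first Conv2d: (20, 14, 139, 78)
  -> after first MaxPool2d: (20, 14, 69, 39)
  -> after second Conv2d: (20, 250, 69, 39)
Output shape: (20, 250, 23, 13)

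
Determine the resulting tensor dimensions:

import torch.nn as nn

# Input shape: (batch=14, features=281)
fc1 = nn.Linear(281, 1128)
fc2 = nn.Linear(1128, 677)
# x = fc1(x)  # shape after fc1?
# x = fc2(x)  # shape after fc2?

Input shape: (14, 281)
  -> after fc1: (14, 1128)
Output shape: (14, 677)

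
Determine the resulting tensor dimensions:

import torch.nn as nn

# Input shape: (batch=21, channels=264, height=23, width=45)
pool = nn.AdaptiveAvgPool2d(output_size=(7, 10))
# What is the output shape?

Input shape: (21, 264, 23, 45)
Output shape: (21, 264, 7, 10)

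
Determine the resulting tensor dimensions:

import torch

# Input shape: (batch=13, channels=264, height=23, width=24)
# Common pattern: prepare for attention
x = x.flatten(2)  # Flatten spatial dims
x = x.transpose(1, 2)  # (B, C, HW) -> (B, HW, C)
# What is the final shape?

Input shape: (13, 264, 23, 24)
  -> after flatten(2): (13, 264, 552)
Output shape: (13, 552, 264)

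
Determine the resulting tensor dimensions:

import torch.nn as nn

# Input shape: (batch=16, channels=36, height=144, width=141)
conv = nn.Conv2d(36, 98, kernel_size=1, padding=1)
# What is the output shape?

Input shape: (16, 36, 144, 141)
Output shape: (16, 98, 146, 143)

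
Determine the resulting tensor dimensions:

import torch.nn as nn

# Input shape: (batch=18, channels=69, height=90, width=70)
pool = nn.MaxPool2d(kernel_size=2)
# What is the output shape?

Input shape: (18, 69, 90, 70)
Output shape: (18, 69, 45, 35)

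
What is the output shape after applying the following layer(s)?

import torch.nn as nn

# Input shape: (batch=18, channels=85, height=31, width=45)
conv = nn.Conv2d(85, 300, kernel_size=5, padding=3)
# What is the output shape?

Input shape: (18, 85, 31, 45)
Output shape: (18, 300, 33, 47)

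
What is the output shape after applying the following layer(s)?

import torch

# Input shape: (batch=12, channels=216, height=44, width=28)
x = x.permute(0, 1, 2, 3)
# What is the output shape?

Input shape: (12, 216, 44, 28)
Output shape: (12, 216, 44, 28)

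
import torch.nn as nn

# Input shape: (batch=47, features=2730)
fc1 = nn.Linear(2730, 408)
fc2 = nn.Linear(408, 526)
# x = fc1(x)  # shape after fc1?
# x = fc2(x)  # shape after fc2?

Input shape: (47, 2730)
  -> after fc1: (47, 408)
Output shape: (47, 526)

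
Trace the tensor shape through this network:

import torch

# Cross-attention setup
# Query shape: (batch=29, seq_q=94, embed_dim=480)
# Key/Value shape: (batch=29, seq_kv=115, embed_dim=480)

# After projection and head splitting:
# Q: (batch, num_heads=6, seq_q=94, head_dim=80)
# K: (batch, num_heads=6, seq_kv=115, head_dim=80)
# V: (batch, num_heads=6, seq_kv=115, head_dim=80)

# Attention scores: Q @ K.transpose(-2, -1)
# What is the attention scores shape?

Input shape: (29, 94, 480)
Output shape: (29, 6, 94, 115)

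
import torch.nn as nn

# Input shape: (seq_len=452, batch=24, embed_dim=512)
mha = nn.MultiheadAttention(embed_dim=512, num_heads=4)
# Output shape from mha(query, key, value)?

Input shape: (452, 24, 512)
Output shape: (452, 24, 512)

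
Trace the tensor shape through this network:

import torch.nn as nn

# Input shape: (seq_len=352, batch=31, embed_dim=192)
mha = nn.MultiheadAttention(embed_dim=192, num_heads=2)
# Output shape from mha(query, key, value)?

Input shape: (352, 31, 192)
Output shape: (352, 31, 192)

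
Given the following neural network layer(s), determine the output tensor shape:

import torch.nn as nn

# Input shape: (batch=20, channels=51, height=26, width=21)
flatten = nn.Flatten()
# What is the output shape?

Input shape: (20, 51, 26, 21)
Output shape: (20, 27846)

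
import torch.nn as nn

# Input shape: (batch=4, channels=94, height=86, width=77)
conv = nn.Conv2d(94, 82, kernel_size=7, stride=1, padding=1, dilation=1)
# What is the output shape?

Input shape: (4, 94, 86, 77)
Output shape: (4, 82, 82, 73)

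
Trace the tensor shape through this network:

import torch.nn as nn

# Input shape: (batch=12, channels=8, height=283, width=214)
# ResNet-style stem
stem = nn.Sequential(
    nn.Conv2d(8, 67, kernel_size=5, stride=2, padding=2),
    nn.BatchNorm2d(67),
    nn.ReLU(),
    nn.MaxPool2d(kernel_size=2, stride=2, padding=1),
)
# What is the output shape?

Input shape: (12, 8, 283, 214)
  -> after Conv2d 5x5 stride=2: (12, 67, 142, 107)
Output shape: (12, 67, 72, 54)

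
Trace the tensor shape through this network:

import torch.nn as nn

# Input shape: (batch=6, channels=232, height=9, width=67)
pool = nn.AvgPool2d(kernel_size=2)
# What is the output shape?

Input shape: (6, 232, 9, 67)
Output shape: (6, 232, 4, 33)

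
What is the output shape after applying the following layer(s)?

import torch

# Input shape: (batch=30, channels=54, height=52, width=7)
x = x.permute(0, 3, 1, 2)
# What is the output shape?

Input shape: (30, 54, 52, 7)
Output shape: (30, 7, 54, 52)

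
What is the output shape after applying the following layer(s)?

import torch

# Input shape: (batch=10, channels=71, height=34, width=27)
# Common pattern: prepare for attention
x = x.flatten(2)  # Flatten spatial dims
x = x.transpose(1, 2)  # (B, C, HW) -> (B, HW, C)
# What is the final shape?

Input shape: (10, 71, 34, 27)
  -> after flatten(2): (10, 71, 918)
Output shape: (10, 918, 71)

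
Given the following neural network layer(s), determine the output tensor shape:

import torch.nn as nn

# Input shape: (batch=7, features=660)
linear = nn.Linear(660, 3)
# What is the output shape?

Input shape: (7, 660)
Output shape: (7, 3)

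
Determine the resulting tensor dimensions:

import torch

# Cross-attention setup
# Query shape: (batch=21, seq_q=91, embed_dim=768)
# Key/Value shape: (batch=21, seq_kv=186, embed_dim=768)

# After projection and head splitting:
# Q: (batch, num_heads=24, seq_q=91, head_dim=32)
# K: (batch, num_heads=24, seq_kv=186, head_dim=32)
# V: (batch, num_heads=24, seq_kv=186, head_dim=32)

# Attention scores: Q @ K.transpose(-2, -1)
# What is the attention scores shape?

Input shape: (21, 91, 768)
Output shape: (21, 24, 91, 186)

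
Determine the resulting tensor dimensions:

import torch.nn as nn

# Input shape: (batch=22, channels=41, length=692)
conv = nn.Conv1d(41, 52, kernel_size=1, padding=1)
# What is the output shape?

Input shape: (22, 41, 692)
Output shape: (22, 52, 694)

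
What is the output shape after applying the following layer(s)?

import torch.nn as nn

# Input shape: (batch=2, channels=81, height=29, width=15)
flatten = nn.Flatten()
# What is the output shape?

Input shape: (2, 81, 29, 15)
Output shape: (2, 35235)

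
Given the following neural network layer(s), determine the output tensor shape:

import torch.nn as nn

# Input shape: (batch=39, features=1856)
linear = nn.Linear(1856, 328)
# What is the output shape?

Input shape: (39, 1856)
Output shape: (39, 328)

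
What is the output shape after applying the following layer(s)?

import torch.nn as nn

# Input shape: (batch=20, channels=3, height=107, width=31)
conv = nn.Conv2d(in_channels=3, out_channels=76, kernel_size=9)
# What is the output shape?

Input shape: (20, 3, 107, 31)
Output shape: (20, 76, 99, 23)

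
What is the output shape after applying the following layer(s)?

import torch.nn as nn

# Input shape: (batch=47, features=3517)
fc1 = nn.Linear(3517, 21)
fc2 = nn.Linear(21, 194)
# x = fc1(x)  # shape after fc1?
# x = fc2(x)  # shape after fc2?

Input shape: (47, 3517)
  -> after fc1: (47, 21)
Output shape: (47, 194)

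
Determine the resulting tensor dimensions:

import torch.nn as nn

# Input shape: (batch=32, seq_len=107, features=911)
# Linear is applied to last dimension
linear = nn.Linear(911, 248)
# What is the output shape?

Input shape: (32, 107, 911)
Output shape: (32, 107, 248)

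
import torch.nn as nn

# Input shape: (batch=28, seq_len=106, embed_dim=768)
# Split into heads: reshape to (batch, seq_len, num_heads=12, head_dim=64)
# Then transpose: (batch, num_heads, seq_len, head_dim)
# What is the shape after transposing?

Input shape: (28, 106, 768)
  -> after reshape: (28, 106, 12, 64)
Output shape: (28, 12, 106, 64)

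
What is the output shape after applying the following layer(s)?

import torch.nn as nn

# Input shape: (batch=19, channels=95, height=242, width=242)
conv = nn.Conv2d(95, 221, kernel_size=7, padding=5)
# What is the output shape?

Input shape: (19, 95, 242, 242)
Output shape: (19, 221, 246, 246)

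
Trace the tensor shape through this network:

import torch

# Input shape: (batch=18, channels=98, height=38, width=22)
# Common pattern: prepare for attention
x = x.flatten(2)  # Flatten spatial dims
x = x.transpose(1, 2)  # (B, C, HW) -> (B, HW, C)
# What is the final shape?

Input shape: (18, 98, 38, 22)
  -> after flatten(2): (18, 98, 836)
Output shape: (18, 836, 98)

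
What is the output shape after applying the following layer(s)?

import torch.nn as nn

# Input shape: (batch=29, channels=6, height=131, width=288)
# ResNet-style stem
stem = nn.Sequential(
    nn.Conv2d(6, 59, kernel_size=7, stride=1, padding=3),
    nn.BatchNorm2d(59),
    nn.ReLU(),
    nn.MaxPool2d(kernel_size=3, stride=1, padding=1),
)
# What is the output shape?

Input shape: (29, 6, 131, 288)
  -> after Conv2d 7x7 stride=1: (29, 59, 131, 288)
Output shape: (29, 59, 131, 288)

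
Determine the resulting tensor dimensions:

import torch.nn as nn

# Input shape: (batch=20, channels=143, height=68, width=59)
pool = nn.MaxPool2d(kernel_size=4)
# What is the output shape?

Input shape: (20, 143, 68, 59)
Output shape: (20, 143, 17, 14)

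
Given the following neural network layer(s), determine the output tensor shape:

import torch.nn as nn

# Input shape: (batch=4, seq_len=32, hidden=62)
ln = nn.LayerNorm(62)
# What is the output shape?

Input shape: (4, 32, 62)
Output shape: (4, 32, 62)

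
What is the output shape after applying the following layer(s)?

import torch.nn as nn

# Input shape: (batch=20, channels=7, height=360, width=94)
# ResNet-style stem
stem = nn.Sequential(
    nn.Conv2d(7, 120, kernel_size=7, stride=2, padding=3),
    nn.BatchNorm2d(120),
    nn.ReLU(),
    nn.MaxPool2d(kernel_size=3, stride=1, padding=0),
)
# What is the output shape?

Input shape: (20, 7, 360, 94)
  -> after Conv2d 7x7 stride=2: (20, 120, 180, 47)
Output shape: (20, 120, 178, 45)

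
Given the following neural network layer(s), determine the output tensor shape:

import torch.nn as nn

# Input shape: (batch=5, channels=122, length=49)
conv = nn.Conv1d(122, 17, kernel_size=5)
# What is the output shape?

Input shape: (5, 122, 49)
Output shape: (5, 17, 45)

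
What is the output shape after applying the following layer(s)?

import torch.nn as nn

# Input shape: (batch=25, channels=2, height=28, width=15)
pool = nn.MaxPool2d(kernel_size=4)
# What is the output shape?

Input shape: (25, 2, 28, 15)
Output shape: (25, 2, 7, 3)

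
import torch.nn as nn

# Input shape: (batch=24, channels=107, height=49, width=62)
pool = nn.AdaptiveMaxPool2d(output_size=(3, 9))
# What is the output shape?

Input shape: (24, 107, 49, 62)
Output shape: (24, 107, 3, 9)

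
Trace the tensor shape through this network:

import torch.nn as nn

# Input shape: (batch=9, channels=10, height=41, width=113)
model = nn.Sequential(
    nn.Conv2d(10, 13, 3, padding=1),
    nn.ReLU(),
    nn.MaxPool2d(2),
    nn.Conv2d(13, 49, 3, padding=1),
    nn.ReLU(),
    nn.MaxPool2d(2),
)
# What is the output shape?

Input shape: (9, 10, 41, 113)
  -> after first Conv2d: (9, 13, 41, 113)
  -> after first MaxPool2d: (9, 13, 20, 56)
  -> after second Conv2d: (9, 49, 20, 56)
Output shape: (9, 49, 10, 28)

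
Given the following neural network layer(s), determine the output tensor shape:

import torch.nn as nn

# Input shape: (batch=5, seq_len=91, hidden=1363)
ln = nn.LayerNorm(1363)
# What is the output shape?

Input shape: (5, 91, 1363)
Output shape: (5, 91, 1363)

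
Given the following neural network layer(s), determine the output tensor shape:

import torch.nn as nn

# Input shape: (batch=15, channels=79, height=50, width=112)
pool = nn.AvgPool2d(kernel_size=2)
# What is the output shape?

Input shape: (15, 79, 50, 112)
Output shape: (15, 79, 25, 56)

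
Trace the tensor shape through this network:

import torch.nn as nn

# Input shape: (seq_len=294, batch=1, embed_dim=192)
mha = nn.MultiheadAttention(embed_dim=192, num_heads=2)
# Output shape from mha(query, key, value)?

Input shape: (294, 1, 192)
Output shape: (294, 1, 192)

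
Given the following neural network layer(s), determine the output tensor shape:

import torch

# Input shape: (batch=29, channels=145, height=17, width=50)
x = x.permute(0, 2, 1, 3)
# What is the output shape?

Input shape: (29, 145, 17, 50)
Output shape: (29, 17, 145, 50)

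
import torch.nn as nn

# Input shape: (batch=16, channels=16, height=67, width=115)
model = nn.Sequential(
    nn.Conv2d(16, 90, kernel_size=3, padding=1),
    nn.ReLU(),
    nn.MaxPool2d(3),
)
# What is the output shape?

Input shape: (16, 16, 67, 115)
  -> after Conv2d: (16, 90, 67, 115)
  -> after ReLU: (16, 90, 67, 115)
Output shape: (16, 90, 22, 38)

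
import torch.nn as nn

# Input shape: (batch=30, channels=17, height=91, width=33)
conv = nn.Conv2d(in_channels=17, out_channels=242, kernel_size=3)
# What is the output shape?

Input shape: (30, 17, 91, 33)
Output shape: (30, 242, 89, 31)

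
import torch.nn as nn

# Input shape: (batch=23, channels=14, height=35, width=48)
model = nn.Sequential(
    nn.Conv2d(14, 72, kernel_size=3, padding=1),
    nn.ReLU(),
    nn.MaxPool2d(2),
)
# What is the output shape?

Input shape: (23, 14, 35, 48)
  -> after Conv2d: (23, 72, 35, 48)
  -> after ReLU: (23, 72, 35, 48)
Output shape: (23, 72, 17, 24)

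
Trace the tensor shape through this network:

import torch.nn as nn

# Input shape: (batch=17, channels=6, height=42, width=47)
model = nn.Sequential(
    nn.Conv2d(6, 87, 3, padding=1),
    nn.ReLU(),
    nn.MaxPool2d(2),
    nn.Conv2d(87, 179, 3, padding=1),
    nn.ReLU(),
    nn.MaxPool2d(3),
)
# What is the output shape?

Input shape: (17, 6, 42, 47)
  -> after first Conv2d: (17, 87, 42, 47)
  -> after first MaxPool2d: (17, 87, 21, 23)
  -> after second Conv2d: (17, 179, 21, 23)
Output shape: (17, 179, 7, 7)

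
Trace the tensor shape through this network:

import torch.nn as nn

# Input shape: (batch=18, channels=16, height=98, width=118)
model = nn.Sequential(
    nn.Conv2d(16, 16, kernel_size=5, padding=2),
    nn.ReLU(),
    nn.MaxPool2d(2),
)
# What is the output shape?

Input shape: (18, 16, 98, 118)
  -> after Conv2d: (18, 16, 98, 118)
  -> after ReLU: (18, 16, 98, 118)
Output shape: (18, 16, 49, 59)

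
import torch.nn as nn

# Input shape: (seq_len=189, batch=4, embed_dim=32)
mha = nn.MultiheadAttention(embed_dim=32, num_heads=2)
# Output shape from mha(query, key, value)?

Input shape: (189, 4, 32)
Output shape: (189, 4, 32)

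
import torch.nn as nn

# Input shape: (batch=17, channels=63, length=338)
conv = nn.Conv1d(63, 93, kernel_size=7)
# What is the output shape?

Input shape: (17, 63, 338)
Output shape: (17, 93, 332)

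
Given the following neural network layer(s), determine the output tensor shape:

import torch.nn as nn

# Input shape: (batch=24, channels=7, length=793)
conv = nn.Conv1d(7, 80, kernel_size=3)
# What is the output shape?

Input shape: (24, 7, 793)
Output shape: (24, 80, 791)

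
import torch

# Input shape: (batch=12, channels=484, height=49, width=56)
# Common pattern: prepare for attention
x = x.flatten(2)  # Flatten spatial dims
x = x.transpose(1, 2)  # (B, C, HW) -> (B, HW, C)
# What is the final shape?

Input shape: (12, 484, 49, 56)
  -> after flatten(2): (12, 484, 2744)
Output shape: (12, 2744, 484)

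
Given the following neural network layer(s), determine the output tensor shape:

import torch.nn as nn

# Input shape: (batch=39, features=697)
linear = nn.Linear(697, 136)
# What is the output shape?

Input shape: (39, 697)
Output shape: (39, 136)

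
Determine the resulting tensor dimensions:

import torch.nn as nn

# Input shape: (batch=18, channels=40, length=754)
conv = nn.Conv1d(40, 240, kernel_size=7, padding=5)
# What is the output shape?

Input shape: (18, 40, 754)
Output shape: (18, 240, 758)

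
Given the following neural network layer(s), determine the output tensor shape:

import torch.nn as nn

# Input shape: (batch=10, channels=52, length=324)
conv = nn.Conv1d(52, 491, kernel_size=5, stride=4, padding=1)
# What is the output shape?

Input shape: (10, 52, 324)
Output shape: (10, 491, 81)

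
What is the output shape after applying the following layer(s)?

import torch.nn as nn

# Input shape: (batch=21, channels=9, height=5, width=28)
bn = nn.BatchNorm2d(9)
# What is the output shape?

Input shape: (21, 9, 5, 28)
Output shape: (21, 9, 5, 28)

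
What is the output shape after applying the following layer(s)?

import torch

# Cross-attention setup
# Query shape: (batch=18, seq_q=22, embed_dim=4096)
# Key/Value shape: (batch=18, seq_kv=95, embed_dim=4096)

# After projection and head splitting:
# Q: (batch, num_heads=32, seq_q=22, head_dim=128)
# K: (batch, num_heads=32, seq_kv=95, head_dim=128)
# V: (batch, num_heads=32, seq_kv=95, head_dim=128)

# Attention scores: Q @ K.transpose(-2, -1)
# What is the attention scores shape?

Input shape: (18, 22, 4096)
Output shape: (18, 32, 22, 95)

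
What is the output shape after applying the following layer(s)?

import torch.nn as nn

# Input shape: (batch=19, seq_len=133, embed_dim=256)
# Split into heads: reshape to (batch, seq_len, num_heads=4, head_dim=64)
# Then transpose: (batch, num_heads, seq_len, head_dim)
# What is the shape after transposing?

Input shape: (19, 133, 256)
  -> after reshape: (19, 133, 4, 64)
Output shape: (19, 4, 133, 64)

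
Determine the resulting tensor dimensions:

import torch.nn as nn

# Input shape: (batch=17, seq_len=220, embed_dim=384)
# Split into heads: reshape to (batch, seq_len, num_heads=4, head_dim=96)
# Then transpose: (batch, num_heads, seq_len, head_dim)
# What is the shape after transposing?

Input shape: (17, 220, 384)
  -> after reshape: (17, 220, 4, 96)
Output shape: (17, 4, 220, 96)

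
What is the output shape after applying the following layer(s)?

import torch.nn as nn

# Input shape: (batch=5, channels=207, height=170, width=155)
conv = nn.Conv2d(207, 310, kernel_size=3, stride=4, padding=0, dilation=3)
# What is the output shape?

Input shape: (5, 207, 170, 155)
Output shape: (5, 310, 41, 38)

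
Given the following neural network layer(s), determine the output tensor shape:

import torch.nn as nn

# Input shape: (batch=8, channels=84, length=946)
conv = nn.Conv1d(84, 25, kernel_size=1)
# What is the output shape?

Input shape: (8, 84, 946)
Output shape: (8, 25, 946)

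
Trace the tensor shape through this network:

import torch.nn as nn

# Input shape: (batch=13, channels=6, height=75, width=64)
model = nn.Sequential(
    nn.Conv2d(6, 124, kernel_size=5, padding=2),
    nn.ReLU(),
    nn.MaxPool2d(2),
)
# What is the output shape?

Input shape: (13, 6, 75, 64)
  -> after Conv2d: (13, 124, 75, 64)
  -> after ReLU: (13, 124, 75, 64)
Output shape: (13, 124, 37, 32)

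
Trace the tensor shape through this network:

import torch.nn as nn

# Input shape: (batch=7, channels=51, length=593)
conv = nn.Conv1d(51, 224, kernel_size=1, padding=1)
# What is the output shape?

Input shape: (7, 51, 593)
Output shape: (7, 224, 595)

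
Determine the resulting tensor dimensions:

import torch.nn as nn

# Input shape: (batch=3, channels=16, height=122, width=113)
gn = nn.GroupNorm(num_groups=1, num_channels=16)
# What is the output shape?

Input shape: (3, 16, 122, 113)
Output shape: (3, 16, 122, 113)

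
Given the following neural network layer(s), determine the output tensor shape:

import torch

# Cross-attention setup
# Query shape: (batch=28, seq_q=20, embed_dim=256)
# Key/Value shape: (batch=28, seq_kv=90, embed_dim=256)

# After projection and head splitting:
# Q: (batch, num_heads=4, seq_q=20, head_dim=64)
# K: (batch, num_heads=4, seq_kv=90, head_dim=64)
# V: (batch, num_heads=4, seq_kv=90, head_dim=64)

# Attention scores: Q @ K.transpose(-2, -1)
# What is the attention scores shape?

Input shape: (28, 20, 256)
Output shape: (28, 4, 20, 90)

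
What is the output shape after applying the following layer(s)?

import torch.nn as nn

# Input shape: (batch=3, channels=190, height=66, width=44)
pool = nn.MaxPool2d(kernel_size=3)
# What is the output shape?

Input shape: (3, 190, 66, 44)
Output shape: (3, 190, 22, 14)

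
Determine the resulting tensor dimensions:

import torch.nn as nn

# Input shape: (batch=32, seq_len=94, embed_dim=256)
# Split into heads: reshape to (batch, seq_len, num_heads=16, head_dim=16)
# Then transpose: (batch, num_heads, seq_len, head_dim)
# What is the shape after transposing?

Input shape: (32, 94, 256)
  -> after reshape: (32, 94, 16, 16)
Output shape: (32, 16, 94, 16)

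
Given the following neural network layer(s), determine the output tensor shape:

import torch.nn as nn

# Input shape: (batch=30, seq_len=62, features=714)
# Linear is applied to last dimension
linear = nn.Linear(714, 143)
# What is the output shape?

Input shape: (30, 62, 714)
Output shape: (30, 62, 143)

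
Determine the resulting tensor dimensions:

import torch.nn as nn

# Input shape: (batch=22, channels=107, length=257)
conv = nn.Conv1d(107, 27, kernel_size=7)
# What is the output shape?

Input shape: (22, 107, 257)
Output shape: (22, 27, 251)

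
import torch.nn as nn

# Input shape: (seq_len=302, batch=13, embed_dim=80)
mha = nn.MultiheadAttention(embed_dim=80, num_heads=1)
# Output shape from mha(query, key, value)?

Input shape: (302, 13, 80)
Output shape: (302, 13, 80)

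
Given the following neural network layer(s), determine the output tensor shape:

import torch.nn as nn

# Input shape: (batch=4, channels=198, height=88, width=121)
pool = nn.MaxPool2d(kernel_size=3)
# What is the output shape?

Input shape: (4, 198, 88, 121)
Output shape: (4, 198, 29, 40)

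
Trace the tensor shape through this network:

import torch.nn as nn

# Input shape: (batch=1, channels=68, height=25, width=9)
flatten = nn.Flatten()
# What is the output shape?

Input shape: (1, 68, 25, 9)
Output shape: (1, 15300)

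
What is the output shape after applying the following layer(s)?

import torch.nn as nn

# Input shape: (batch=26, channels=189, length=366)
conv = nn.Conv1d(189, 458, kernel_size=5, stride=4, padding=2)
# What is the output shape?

Input shape: (26, 189, 366)
Output shape: (26, 458, 92)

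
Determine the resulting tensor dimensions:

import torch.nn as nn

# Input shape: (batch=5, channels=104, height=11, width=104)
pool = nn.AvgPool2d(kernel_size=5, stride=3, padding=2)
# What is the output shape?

Input shape: (5, 104, 11, 104)
Output shape: (5, 104, 4, 35)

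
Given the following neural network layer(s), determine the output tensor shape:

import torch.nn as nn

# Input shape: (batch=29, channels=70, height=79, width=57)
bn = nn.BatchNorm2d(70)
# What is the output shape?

Input shape: (29, 70, 79, 57)
Output shape: (29, 70, 79, 57)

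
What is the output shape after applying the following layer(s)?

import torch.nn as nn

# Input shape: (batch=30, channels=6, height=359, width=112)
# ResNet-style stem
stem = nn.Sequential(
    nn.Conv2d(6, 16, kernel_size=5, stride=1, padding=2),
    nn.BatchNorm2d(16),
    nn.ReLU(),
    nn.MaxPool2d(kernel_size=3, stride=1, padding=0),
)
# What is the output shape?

Input shape: (30, 6, 359, 112)
  -> after Conv2d 5x5 stride=1: (30, 16, 359, 112)
Output shape: (30, 16, 357, 110)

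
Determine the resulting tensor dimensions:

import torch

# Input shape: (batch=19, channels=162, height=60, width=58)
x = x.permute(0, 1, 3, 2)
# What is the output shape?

Input shape: (19, 162, 60, 58)
Output shape: (19, 162, 58, 60)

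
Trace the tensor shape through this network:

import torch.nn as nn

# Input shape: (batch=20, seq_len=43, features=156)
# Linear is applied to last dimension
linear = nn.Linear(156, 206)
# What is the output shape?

Input shape: (20, 43, 156)
Output shape: (20, 43, 206)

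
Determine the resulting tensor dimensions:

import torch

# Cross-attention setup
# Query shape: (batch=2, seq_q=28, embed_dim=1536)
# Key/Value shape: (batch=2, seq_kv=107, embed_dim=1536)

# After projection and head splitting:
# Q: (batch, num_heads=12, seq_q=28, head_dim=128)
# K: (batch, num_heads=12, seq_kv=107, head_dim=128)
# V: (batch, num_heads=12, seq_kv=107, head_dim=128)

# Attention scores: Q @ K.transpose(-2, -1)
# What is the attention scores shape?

Input shape: (2, 28, 1536)
Output shape: (2, 12, 28, 107)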